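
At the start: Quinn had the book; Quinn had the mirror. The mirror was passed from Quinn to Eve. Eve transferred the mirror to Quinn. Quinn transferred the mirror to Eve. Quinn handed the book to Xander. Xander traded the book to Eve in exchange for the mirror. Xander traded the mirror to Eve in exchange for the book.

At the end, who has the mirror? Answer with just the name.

Answer: Eve

Derivation:
Tracking all object holders:
Start: book:Quinn, mirror:Quinn
Event 1 (give mirror: Quinn -> Eve). State: book:Quinn, mirror:Eve
Event 2 (give mirror: Eve -> Quinn). State: book:Quinn, mirror:Quinn
Event 3 (give mirror: Quinn -> Eve). State: book:Quinn, mirror:Eve
Event 4 (give book: Quinn -> Xander). State: book:Xander, mirror:Eve
Event 5 (swap book<->mirror: now book:Eve, mirror:Xander). State: book:Eve, mirror:Xander
Event 6 (swap mirror<->book: now mirror:Eve, book:Xander). State: book:Xander, mirror:Eve

Final state: book:Xander, mirror:Eve
The mirror is held by Eve.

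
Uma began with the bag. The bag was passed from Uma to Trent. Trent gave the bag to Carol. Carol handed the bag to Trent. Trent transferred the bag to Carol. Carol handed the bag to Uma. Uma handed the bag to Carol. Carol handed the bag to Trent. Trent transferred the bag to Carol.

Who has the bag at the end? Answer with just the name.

Answer: Carol

Derivation:
Tracking the bag through each event:
Start: Uma has the bag.
After event 1: Trent has the bag.
After event 2: Carol has the bag.
After event 3: Trent has the bag.
After event 4: Carol has the bag.
After event 5: Uma has the bag.
After event 6: Carol has the bag.
After event 7: Trent has the bag.
After event 8: Carol has the bag.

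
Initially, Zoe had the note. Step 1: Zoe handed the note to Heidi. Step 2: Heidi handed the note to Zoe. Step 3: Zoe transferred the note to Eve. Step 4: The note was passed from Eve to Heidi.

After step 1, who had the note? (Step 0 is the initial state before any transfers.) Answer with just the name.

Tracking the note holder through step 1:
After step 0 (start): Zoe
After step 1: Heidi

At step 1, the holder is Heidi.

Answer: Heidi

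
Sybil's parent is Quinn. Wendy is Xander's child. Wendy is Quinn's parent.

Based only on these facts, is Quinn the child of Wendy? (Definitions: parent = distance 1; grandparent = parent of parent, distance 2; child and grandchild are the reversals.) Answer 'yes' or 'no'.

Reconstructing the parent chain from the given facts:
  Xander -> Wendy -> Quinn -> Sybil
(each arrow means 'parent of the next')
Positions in the chain (0 = top):
  position of Xander: 0
  position of Wendy: 1
  position of Quinn: 2
  position of Sybil: 3

Quinn is at position 2, Wendy is at position 1; signed distance (j - i) = -1.
'child' requires j - i = -1. Actual distance is -1, so the relation HOLDS.

Answer: yes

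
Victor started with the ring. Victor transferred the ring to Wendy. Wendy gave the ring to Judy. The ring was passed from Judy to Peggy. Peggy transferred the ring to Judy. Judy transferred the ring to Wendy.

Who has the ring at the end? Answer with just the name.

Tracking the ring through each event:
Start: Victor has the ring.
After event 1: Wendy has the ring.
After event 2: Judy has the ring.
After event 3: Peggy has the ring.
After event 4: Judy has the ring.
After event 5: Wendy has the ring.

Answer: Wendy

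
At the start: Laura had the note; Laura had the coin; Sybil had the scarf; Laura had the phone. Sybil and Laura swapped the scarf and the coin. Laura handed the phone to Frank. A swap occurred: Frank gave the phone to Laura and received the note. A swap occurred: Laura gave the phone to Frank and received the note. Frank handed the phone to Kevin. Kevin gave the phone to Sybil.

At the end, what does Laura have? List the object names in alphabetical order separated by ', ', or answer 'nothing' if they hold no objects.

Tracking all object holders:
Start: note:Laura, coin:Laura, scarf:Sybil, phone:Laura
Event 1 (swap scarf<->coin: now scarf:Laura, coin:Sybil). State: note:Laura, coin:Sybil, scarf:Laura, phone:Laura
Event 2 (give phone: Laura -> Frank). State: note:Laura, coin:Sybil, scarf:Laura, phone:Frank
Event 3 (swap phone<->note: now phone:Laura, note:Frank). State: note:Frank, coin:Sybil, scarf:Laura, phone:Laura
Event 4 (swap phone<->note: now phone:Frank, note:Laura). State: note:Laura, coin:Sybil, scarf:Laura, phone:Frank
Event 5 (give phone: Frank -> Kevin). State: note:Laura, coin:Sybil, scarf:Laura, phone:Kevin
Event 6 (give phone: Kevin -> Sybil). State: note:Laura, coin:Sybil, scarf:Laura, phone:Sybil

Final state: note:Laura, coin:Sybil, scarf:Laura, phone:Sybil
Laura holds: note, scarf.

Answer: note, scarf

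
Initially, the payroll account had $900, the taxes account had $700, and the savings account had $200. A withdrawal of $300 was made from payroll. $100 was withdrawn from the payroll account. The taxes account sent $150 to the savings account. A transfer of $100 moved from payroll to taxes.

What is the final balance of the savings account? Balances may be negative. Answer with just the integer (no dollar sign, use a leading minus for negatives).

Answer: 350

Derivation:
Tracking account balances step by step:
Start: payroll=900, taxes=700, savings=200
Event 1 (withdraw 300 from payroll): payroll: 900 - 300 = 600. Balances: payroll=600, taxes=700, savings=200
Event 2 (withdraw 100 from payroll): payroll: 600 - 100 = 500. Balances: payroll=500, taxes=700, savings=200
Event 3 (transfer 150 taxes -> savings): taxes: 700 - 150 = 550, savings: 200 + 150 = 350. Balances: payroll=500, taxes=550, savings=350
Event 4 (transfer 100 payroll -> taxes): payroll: 500 - 100 = 400, taxes: 550 + 100 = 650. Balances: payroll=400, taxes=650, savings=350

Final balance of savings: 350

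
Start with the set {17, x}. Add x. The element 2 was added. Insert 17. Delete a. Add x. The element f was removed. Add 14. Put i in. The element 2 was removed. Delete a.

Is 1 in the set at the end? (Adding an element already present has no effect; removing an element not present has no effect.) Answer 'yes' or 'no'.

Answer: no

Derivation:
Tracking the set through each operation:
Start: {17, x}
Event 1 (add x): already present, no change. Set: {17, x}
Event 2 (add 2): added. Set: {17, 2, x}
Event 3 (add 17): already present, no change. Set: {17, 2, x}
Event 4 (remove a): not present, no change. Set: {17, 2, x}
Event 5 (add x): already present, no change. Set: {17, 2, x}
Event 6 (remove f): not present, no change. Set: {17, 2, x}
Event 7 (add 14): added. Set: {14, 17, 2, x}
Event 8 (add i): added. Set: {14, 17, 2, i, x}
Event 9 (remove 2): removed. Set: {14, 17, i, x}
Event 10 (remove a): not present, no change. Set: {14, 17, i, x}

Final set: {14, 17, i, x} (size 4)
1 is NOT in the final set.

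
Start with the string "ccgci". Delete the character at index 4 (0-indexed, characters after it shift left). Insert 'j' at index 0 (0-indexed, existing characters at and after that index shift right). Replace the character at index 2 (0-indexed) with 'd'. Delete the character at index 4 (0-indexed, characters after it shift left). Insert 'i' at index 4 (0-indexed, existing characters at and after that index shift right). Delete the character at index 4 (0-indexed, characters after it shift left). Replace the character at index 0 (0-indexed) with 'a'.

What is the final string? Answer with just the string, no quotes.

Applying each edit step by step:
Start: "ccgci"
Op 1 (delete idx 4 = 'i'): "ccgci" -> "ccgc"
Op 2 (insert 'j' at idx 0): "ccgc" -> "jccgc"
Op 3 (replace idx 2: 'c' -> 'd'): "jccgc" -> "jcdgc"
Op 4 (delete idx 4 = 'c'): "jcdgc" -> "jcdg"
Op 5 (insert 'i' at idx 4): "jcdg" -> "jcdgi"
Op 6 (delete idx 4 = 'i'): "jcdgi" -> "jcdg"
Op 7 (replace idx 0: 'j' -> 'a'): "jcdg" -> "acdg"

Answer: acdg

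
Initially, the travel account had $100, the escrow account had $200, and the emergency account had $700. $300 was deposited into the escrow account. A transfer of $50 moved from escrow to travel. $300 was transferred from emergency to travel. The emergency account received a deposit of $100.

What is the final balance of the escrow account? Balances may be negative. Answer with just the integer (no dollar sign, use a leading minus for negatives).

Tracking account balances step by step:
Start: travel=100, escrow=200, emergency=700
Event 1 (deposit 300 to escrow): escrow: 200 + 300 = 500. Balances: travel=100, escrow=500, emergency=700
Event 2 (transfer 50 escrow -> travel): escrow: 500 - 50 = 450, travel: 100 + 50 = 150. Balances: travel=150, escrow=450, emergency=700
Event 3 (transfer 300 emergency -> travel): emergency: 700 - 300 = 400, travel: 150 + 300 = 450. Balances: travel=450, escrow=450, emergency=400
Event 4 (deposit 100 to emergency): emergency: 400 + 100 = 500. Balances: travel=450, escrow=450, emergency=500

Final balance of escrow: 450

Answer: 450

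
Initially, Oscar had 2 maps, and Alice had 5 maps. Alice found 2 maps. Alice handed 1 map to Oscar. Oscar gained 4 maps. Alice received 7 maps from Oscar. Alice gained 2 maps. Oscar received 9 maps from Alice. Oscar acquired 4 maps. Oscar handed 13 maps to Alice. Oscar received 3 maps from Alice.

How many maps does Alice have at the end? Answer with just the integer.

Answer: 16

Derivation:
Tracking counts step by step:
Start: Oscar=2, Alice=5
Event 1 (Alice +2): Alice: 5 -> 7. State: Oscar=2, Alice=7
Event 2 (Alice -> Oscar, 1): Alice: 7 -> 6, Oscar: 2 -> 3. State: Oscar=3, Alice=6
Event 3 (Oscar +4): Oscar: 3 -> 7. State: Oscar=7, Alice=6
Event 4 (Oscar -> Alice, 7): Oscar: 7 -> 0, Alice: 6 -> 13. State: Oscar=0, Alice=13
Event 5 (Alice +2): Alice: 13 -> 15. State: Oscar=0, Alice=15
Event 6 (Alice -> Oscar, 9): Alice: 15 -> 6, Oscar: 0 -> 9. State: Oscar=9, Alice=6
Event 7 (Oscar +4): Oscar: 9 -> 13. State: Oscar=13, Alice=6
Event 8 (Oscar -> Alice, 13): Oscar: 13 -> 0, Alice: 6 -> 19. State: Oscar=0, Alice=19
Event 9 (Alice -> Oscar, 3): Alice: 19 -> 16, Oscar: 0 -> 3. State: Oscar=3, Alice=16

Alice's final count: 16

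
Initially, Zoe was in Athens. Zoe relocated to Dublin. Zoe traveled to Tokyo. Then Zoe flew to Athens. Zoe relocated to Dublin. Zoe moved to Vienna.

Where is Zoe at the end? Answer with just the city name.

Answer: Vienna

Derivation:
Tracking Zoe's location:
Start: Zoe is in Athens.
After move 1: Athens -> Dublin. Zoe is in Dublin.
After move 2: Dublin -> Tokyo. Zoe is in Tokyo.
After move 3: Tokyo -> Athens. Zoe is in Athens.
After move 4: Athens -> Dublin. Zoe is in Dublin.
After move 5: Dublin -> Vienna. Zoe is in Vienna.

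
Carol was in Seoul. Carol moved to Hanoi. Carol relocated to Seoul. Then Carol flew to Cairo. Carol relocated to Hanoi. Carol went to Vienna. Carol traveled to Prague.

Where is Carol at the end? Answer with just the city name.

Answer: Prague

Derivation:
Tracking Carol's location:
Start: Carol is in Seoul.
After move 1: Seoul -> Hanoi. Carol is in Hanoi.
After move 2: Hanoi -> Seoul. Carol is in Seoul.
After move 3: Seoul -> Cairo. Carol is in Cairo.
After move 4: Cairo -> Hanoi. Carol is in Hanoi.
After move 5: Hanoi -> Vienna. Carol is in Vienna.
After move 6: Vienna -> Prague. Carol is in Prague.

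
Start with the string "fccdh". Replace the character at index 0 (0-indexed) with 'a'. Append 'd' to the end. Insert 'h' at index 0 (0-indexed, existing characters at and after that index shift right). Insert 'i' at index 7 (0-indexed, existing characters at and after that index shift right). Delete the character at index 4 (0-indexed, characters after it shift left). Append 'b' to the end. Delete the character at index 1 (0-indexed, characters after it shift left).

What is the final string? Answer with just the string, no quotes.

Applying each edit step by step:
Start: "fccdh"
Op 1 (replace idx 0: 'f' -> 'a'): "fccdh" -> "accdh"
Op 2 (append 'd'): "accdh" -> "accdhd"
Op 3 (insert 'h' at idx 0): "accdhd" -> "haccdhd"
Op 4 (insert 'i' at idx 7): "haccdhd" -> "haccdhdi"
Op 5 (delete idx 4 = 'd'): "haccdhdi" -> "hacchdi"
Op 6 (append 'b'): "hacchdi" -> "hacchdib"
Op 7 (delete idx 1 = 'a'): "hacchdib" -> "hcchdib"

Answer: hcchdib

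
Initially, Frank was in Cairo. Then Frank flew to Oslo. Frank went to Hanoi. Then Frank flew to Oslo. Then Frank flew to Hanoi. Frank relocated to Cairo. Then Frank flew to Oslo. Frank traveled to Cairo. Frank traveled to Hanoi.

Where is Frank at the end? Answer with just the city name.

Answer: Hanoi

Derivation:
Tracking Frank's location:
Start: Frank is in Cairo.
After move 1: Cairo -> Oslo. Frank is in Oslo.
After move 2: Oslo -> Hanoi. Frank is in Hanoi.
After move 3: Hanoi -> Oslo. Frank is in Oslo.
After move 4: Oslo -> Hanoi. Frank is in Hanoi.
After move 5: Hanoi -> Cairo. Frank is in Cairo.
After move 6: Cairo -> Oslo. Frank is in Oslo.
After move 7: Oslo -> Cairo. Frank is in Cairo.
After move 8: Cairo -> Hanoi. Frank is in Hanoi.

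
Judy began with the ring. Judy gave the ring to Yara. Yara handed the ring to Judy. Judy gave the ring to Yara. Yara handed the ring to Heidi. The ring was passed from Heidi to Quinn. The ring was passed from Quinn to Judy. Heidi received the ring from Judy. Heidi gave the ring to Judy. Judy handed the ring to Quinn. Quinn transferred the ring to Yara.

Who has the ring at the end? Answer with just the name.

Tracking the ring through each event:
Start: Judy has the ring.
After event 1: Yara has the ring.
After event 2: Judy has the ring.
After event 3: Yara has the ring.
After event 4: Heidi has the ring.
After event 5: Quinn has the ring.
After event 6: Judy has the ring.
After event 7: Heidi has the ring.
After event 8: Judy has the ring.
After event 9: Quinn has the ring.
After event 10: Yara has the ring.

Answer: Yara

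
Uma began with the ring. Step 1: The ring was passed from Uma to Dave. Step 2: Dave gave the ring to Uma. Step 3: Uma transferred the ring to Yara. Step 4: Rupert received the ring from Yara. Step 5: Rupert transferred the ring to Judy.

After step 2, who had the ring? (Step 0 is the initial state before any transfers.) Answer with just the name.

Answer: Uma

Derivation:
Tracking the ring holder through step 2:
After step 0 (start): Uma
After step 1: Dave
After step 2: Uma

At step 2, the holder is Uma.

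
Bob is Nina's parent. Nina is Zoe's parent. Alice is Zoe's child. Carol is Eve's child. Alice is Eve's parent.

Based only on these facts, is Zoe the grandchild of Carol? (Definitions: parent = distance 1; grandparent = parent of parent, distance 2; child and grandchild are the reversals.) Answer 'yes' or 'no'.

Reconstructing the parent chain from the given facts:
  Bob -> Nina -> Zoe -> Alice -> Eve -> Carol
(each arrow means 'parent of the next')
Positions in the chain (0 = top):
  position of Bob: 0
  position of Nina: 1
  position of Zoe: 2
  position of Alice: 3
  position of Eve: 4
  position of Carol: 5

Zoe is at position 2, Carol is at position 5; signed distance (j - i) = 3.
'grandchild' requires j - i = -2. Actual distance is 3, so the relation does NOT hold.

Answer: no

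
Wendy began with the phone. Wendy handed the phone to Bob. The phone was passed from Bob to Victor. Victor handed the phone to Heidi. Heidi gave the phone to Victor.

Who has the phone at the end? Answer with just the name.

Answer: Victor

Derivation:
Tracking the phone through each event:
Start: Wendy has the phone.
After event 1: Bob has the phone.
After event 2: Victor has the phone.
After event 3: Heidi has the phone.
After event 4: Victor has the phone.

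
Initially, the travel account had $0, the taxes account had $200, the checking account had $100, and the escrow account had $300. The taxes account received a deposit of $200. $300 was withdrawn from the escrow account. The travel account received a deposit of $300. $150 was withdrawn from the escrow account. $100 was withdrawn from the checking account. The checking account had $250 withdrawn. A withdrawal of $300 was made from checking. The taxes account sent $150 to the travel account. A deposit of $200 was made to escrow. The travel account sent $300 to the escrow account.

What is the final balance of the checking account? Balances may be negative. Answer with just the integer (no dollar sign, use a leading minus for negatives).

Answer: -550

Derivation:
Tracking account balances step by step:
Start: travel=0, taxes=200, checking=100, escrow=300
Event 1 (deposit 200 to taxes): taxes: 200 + 200 = 400. Balances: travel=0, taxes=400, checking=100, escrow=300
Event 2 (withdraw 300 from escrow): escrow: 300 - 300 = 0. Balances: travel=0, taxes=400, checking=100, escrow=0
Event 3 (deposit 300 to travel): travel: 0 + 300 = 300. Balances: travel=300, taxes=400, checking=100, escrow=0
Event 4 (withdraw 150 from escrow): escrow: 0 - 150 = -150. Balances: travel=300, taxes=400, checking=100, escrow=-150
Event 5 (withdraw 100 from checking): checking: 100 - 100 = 0. Balances: travel=300, taxes=400, checking=0, escrow=-150
Event 6 (withdraw 250 from checking): checking: 0 - 250 = -250. Balances: travel=300, taxes=400, checking=-250, escrow=-150
Event 7 (withdraw 300 from checking): checking: -250 - 300 = -550. Balances: travel=300, taxes=400, checking=-550, escrow=-150
Event 8 (transfer 150 taxes -> travel): taxes: 400 - 150 = 250, travel: 300 + 150 = 450. Balances: travel=450, taxes=250, checking=-550, escrow=-150
Event 9 (deposit 200 to escrow): escrow: -150 + 200 = 50. Balances: travel=450, taxes=250, checking=-550, escrow=50
Event 10 (transfer 300 travel -> escrow): travel: 450 - 300 = 150, escrow: 50 + 300 = 350. Balances: travel=150, taxes=250, checking=-550, escrow=350

Final balance of checking: -550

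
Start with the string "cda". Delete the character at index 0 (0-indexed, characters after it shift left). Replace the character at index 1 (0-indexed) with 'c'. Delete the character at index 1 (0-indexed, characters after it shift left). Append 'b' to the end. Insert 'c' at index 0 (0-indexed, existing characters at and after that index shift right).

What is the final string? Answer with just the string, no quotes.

Applying each edit step by step:
Start: "cda"
Op 1 (delete idx 0 = 'c'): "cda" -> "da"
Op 2 (replace idx 1: 'a' -> 'c'): "da" -> "dc"
Op 3 (delete idx 1 = 'c'): "dc" -> "d"
Op 4 (append 'b'): "d" -> "db"
Op 5 (insert 'c' at idx 0): "db" -> "cdb"

Answer: cdb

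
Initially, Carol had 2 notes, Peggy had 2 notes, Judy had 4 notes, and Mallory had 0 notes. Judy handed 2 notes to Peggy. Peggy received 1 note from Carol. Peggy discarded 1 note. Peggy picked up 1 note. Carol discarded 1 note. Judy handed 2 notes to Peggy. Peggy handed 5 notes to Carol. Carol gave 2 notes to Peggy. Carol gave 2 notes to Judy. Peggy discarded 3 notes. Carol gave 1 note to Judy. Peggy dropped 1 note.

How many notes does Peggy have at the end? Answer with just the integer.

Tracking counts step by step:
Start: Carol=2, Peggy=2, Judy=4, Mallory=0
Event 1 (Judy -> Peggy, 2): Judy: 4 -> 2, Peggy: 2 -> 4. State: Carol=2, Peggy=4, Judy=2, Mallory=0
Event 2 (Carol -> Peggy, 1): Carol: 2 -> 1, Peggy: 4 -> 5. State: Carol=1, Peggy=5, Judy=2, Mallory=0
Event 3 (Peggy -1): Peggy: 5 -> 4. State: Carol=1, Peggy=4, Judy=2, Mallory=0
Event 4 (Peggy +1): Peggy: 4 -> 5. State: Carol=1, Peggy=5, Judy=2, Mallory=0
Event 5 (Carol -1): Carol: 1 -> 0. State: Carol=0, Peggy=5, Judy=2, Mallory=0
Event 6 (Judy -> Peggy, 2): Judy: 2 -> 0, Peggy: 5 -> 7. State: Carol=0, Peggy=7, Judy=0, Mallory=0
Event 7 (Peggy -> Carol, 5): Peggy: 7 -> 2, Carol: 0 -> 5. State: Carol=5, Peggy=2, Judy=0, Mallory=0
Event 8 (Carol -> Peggy, 2): Carol: 5 -> 3, Peggy: 2 -> 4. State: Carol=3, Peggy=4, Judy=0, Mallory=0
Event 9 (Carol -> Judy, 2): Carol: 3 -> 1, Judy: 0 -> 2. State: Carol=1, Peggy=4, Judy=2, Mallory=0
Event 10 (Peggy -3): Peggy: 4 -> 1. State: Carol=1, Peggy=1, Judy=2, Mallory=0
Event 11 (Carol -> Judy, 1): Carol: 1 -> 0, Judy: 2 -> 3. State: Carol=0, Peggy=1, Judy=3, Mallory=0
Event 12 (Peggy -1): Peggy: 1 -> 0. State: Carol=0, Peggy=0, Judy=3, Mallory=0

Peggy's final count: 0

Answer: 0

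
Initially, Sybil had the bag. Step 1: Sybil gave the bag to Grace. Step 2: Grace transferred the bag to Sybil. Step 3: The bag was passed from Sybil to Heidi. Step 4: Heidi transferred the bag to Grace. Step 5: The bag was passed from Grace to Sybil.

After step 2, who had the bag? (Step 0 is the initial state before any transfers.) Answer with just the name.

Answer: Sybil

Derivation:
Tracking the bag holder through step 2:
After step 0 (start): Sybil
After step 1: Grace
After step 2: Sybil

At step 2, the holder is Sybil.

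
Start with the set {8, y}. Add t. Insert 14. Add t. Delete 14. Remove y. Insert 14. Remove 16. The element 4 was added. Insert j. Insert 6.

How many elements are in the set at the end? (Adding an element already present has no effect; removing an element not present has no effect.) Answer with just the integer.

Answer: 6

Derivation:
Tracking the set through each operation:
Start: {8, y}
Event 1 (add t): added. Set: {8, t, y}
Event 2 (add 14): added. Set: {14, 8, t, y}
Event 3 (add t): already present, no change. Set: {14, 8, t, y}
Event 4 (remove 14): removed. Set: {8, t, y}
Event 5 (remove y): removed. Set: {8, t}
Event 6 (add 14): added. Set: {14, 8, t}
Event 7 (remove 16): not present, no change. Set: {14, 8, t}
Event 8 (add 4): added. Set: {14, 4, 8, t}
Event 9 (add j): added. Set: {14, 4, 8, j, t}
Event 10 (add 6): added. Set: {14, 4, 6, 8, j, t}

Final set: {14, 4, 6, 8, j, t} (size 6)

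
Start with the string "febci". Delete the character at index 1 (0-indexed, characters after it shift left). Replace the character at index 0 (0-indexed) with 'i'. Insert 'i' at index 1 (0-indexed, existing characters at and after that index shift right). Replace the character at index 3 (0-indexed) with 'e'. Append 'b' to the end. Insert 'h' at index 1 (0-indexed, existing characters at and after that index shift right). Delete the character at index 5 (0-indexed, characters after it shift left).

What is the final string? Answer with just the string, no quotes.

Answer: ihibeb

Derivation:
Applying each edit step by step:
Start: "febci"
Op 1 (delete idx 1 = 'e'): "febci" -> "fbci"
Op 2 (replace idx 0: 'f' -> 'i'): "fbci" -> "ibci"
Op 3 (insert 'i' at idx 1): "ibci" -> "iibci"
Op 4 (replace idx 3: 'c' -> 'e'): "iibci" -> "iibei"
Op 5 (append 'b'): "iibei" -> "iibeib"
Op 6 (insert 'h' at idx 1): "iibeib" -> "ihibeib"
Op 7 (delete idx 5 = 'i'): "ihibeib" -> "ihibeb"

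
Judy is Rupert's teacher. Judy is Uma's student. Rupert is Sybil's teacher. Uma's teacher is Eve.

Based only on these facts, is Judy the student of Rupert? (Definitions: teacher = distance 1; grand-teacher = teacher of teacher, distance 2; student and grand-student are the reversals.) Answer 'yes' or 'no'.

Reconstructing the teacher chain from the given facts:
  Eve -> Uma -> Judy -> Rupert -> Sybil
(each arrow means 'teacher of the next')
Positions in the chain (0 = top):
  position of Eve: 0
  position of Uma: 1
  position of Judy: 2
  position of Rupert: 3
  position of Sybil: 4

Judy is at position 2, Rupert is at position 3; signed distance (j - i) = 1.
'student' requires j - i = -1. Actual distance is 1, so the relation does NOT hold.

Answer: no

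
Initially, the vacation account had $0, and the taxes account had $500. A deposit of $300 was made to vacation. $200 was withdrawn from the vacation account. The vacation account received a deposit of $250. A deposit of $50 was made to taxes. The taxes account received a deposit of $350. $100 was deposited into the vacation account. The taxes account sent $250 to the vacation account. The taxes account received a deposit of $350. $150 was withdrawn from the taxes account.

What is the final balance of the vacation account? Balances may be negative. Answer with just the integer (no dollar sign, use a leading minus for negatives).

Answer: 700

Derivation:
Tracking account balances step by step:
Start: vacation=0, taxes=500
Event 1 (deposit 300 to vacation): vacation: 0 + 300 = 300. Balances: vacation=300, taxes=500
Event 2 (withdraw 200 from vacation): vacation: 300 - 200 = 100. Balances: vacation=100, taxes=500
Event 3 (deposit 250 to vacation): vacation: 100 + 250 = 350. Balances: vacation=350, taxes=500
Event 4 (deposit 50 to taxes): taxes: 500 + 50 = 550. Balances: vacation=350, taxes=550
Event 5 (deposit 350 to taxes): taxes: 550 + 350 = 900. Balances: vacation=350, taxes=900
Event 6 (deposit 100 to vacation): vacation: 350 + 100 = 450. Balances: vacation=450, taxes=900
Event 7 (transfer 250 taxes -> vacation): taxes: 900 - 250 = 650, vacation: 450 + 250 = 700. Balances: vacation=700, taxes=650
Event 8 (deposit 350 to taxes): taxes: 650 + 350 = 1000. Balances: vacation=700, taxes=1000
Event 9 (withdraw 150 from taxes): taxes: 1000 - 150 = 850. Balances: vacation=700, taxes=850

Final balance of vacation: 700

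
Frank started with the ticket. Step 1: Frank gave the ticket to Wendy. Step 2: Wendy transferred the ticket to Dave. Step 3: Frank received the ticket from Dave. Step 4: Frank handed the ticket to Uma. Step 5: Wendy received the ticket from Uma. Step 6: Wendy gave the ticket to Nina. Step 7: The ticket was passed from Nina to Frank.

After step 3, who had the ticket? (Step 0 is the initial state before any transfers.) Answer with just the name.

Tracking the ticket holder through step 3:
After step 0 (start): Frank
After step 1: Wendy
After step 2: Dave
After step 3: Frank

At step 3, the holder is Frank.

Answer: Frank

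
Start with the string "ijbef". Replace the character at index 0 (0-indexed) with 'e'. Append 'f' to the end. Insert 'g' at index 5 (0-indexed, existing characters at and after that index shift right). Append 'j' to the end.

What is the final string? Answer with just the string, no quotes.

Answer: ejbefgfj

Derivation:
Applying each edit step by step:
Start: "ijbef"
Op 1 (replace idx 0: 'i' -> 'e'): "ijbef" -> "ejbef"
Op 2 (append 'f'): "ejbef" -> "ejbeff"
Op 3 (insert 'g' at idx 5): "ejbeff" -> "ejbefgf"
Op 4 (append 'j'): "ejbefgf" -> "ejbefgfj"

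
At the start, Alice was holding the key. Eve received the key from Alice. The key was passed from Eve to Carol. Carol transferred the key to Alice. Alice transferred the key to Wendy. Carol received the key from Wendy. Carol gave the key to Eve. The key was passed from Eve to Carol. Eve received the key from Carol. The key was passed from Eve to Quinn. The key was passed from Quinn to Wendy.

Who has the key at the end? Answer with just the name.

Answer: Wendy

Derivation:
Tracking the key through each event:
Start: Alice has the key.
After event 1: Eve has the key.
After event 2: Carol has the key.
After event 3: Alice has the key.
After event 4: Wendy has the key.
After event 5: Carol has the key.
After event 6: Eve has the key.
After event 7: Carol has the key.
After event 8: Eve has the key.
After event 9: Quinn has the key.
After event 10: Wendy has the key.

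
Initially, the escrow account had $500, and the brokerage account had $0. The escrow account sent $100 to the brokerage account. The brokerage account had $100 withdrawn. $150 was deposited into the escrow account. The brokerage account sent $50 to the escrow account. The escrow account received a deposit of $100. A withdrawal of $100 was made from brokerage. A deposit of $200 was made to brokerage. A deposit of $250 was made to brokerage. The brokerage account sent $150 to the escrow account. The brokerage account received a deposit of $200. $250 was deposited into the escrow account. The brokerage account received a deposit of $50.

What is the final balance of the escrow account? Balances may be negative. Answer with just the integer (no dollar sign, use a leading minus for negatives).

Answer: 1100

Derivation:
Tracking account balances step by step:
Start: escrow=500, brokerage=0
Event 1 (transfer 100 escrow -> brokerage): escrow: 500 - 100 = 400, brokerage: 0 + 100 = 100. Balances: escrow=400, brokerage=100
Event 2 (withdraw 100 from brokerage): brokerage: 100 - 100 = 0. Balances: escrow=400, brokerage=0
Event 3 (deposit 150 to escrow): escrow: 400 + 150 = 550. Balances: escrow=550, brokerage=0
Event 4 (transfer 50 brokerage -> escrow): brokerage: 0 - 50 = -50, escrow: 550 + 50 = 600. Balances: escrow=600, brokerage=-50
Event 5 (deposit 100 to escrow): escrow: 600 + 100 = 700. Balances: escrow=700, brokerage=-50
Event 6 (withdraw 100 from brokerage): brokerage: -50 - 100 = -150. Balances: escrow=700, brokerage=-150
Event 7 (deposit 200 to brokerage): brokerage: -150 + 200 = 50. Balances: escrow=700, brokerage=50
Event 8 (deposit 250 to brokerage): brokerage: 50 + 250 = 300. Balances: escrow=700, brokerage=300
Event 9 (transfer 150 brokerage -> escrow): brokerage: 300 - 150 = 150, escrow: 700 + 150 = 850. Balances: escrow=850, brokerage=150
Event 10 (deposit 200 to brokerage): brokerage: 150 + 200 = 350. Balances: escrow=850, brokerage=350
Event 11 (deposit 250 to escrow): escrow: 850 + 250 = 1100. Balances: escrow=1100, brokerage=350
Event 12 (deposit 50 to brokerage): brokerage: 350 + 50 = 400. Balances: escrow=1100, brokerage=400

Final balance of escrow: 1100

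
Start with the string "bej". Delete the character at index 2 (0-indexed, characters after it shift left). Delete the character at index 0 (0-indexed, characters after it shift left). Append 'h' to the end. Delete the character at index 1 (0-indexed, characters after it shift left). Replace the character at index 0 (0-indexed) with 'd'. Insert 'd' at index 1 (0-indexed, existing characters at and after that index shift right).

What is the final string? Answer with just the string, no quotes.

Answer: dd

Derivation:
Applying each edit step by step:
Start: "bej"
Op 1 (delete idx 2 = 'j'): "bej" -> "be"
Op 2 (delete idx 0 = 'b'): "be" -> "e"
Op 3 (append 'h'): "e" -> "eh"
Op 4 (delete idx 1 = 'h'): "eh" -> "e"
Op 5 (replace idx 0: 'e' -> 'd'): "e" -> "d"
Op 6 (insert 'd' at idx 1): "d" -> "dd"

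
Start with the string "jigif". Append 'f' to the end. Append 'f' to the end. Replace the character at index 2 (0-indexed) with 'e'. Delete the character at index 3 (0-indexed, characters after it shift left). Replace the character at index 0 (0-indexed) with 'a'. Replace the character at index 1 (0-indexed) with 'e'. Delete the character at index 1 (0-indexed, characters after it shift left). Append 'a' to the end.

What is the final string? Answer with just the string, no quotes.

Applying each edit step by step:
Start: "jigif"
Op 1 (append 'f'): "jigif" -> "jigiff"
Op 2 (append 'f'): "jigiff" -> "jigifff"
Op 3 (replace idx 2: 'g' -> 'e'): "jigifff" -> "jieifff"
Op 4 (delete idx 3 = 'i'): "jieifff" -> "jiefff"
Op 5 (replace idx 0: 'j' -> 'a'): "jiefff" -> "aiefff"
Op 6 (replace idx 1: 'i' -> 'e'): "aiefff" -> "aeefff"
Op 7 (delete idx 1 = 'e'): "aeefff" -> "aefff"
Op 8 (append 'a'): "aefff" -> "aefffa"

Answer: aefffa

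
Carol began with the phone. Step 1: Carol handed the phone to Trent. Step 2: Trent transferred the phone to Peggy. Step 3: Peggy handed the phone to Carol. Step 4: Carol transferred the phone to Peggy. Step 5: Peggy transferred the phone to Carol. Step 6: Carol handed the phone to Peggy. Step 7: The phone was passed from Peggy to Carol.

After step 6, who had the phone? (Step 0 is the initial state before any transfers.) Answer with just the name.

Answer: Peggy

Derivation:
Tracking the phone holder through step 6:
After step 0 (start): Carol
After step 1: Trent
After step 2: Peggy
After step 3: Carol
After step 4: Peggy
After step 5: Carol
After step 6: Peggy

At step 6, the holder is Peggy.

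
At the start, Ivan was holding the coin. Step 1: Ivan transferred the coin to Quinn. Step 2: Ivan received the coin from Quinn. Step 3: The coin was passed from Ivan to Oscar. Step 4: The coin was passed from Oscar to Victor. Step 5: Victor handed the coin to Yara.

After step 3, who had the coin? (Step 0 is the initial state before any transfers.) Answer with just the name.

Answer: Oscar

Derivation:
Tracking the coin holder through step 3:
After step 0 (start): Ivan
After step 1: Quinn
After step 2: Ivan
After step 3: Oscar

At step 3, the holder is Oscar.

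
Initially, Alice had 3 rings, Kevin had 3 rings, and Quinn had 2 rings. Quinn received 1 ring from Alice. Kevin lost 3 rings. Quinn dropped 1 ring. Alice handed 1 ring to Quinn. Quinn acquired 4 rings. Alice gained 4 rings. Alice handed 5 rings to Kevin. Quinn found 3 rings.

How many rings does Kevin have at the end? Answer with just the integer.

Tracking counts step by step:
Start: Alice=3, Kevin=3, Quinn=2
Event 1 (Alice -> Quinn, 1): Alice: 3 -> 2, Quinn: 2 -> 3. State: Alice=2, Kevin=3, Quinn=3
Event 2 (Kevin -3): Kevin: 3 -> 0. State: Alice=2, Kevin=0, Quinn=3
Event 3 (Quinn -1): Quinn: 3 -> 2. State: Alice=2, Kevin=0, Quinn=2
Event 4 (Alice -> Quinn, 1): Alice: 2 -> 1, Quinn: 2 -> 3. State: Alice=1, Kevin=0, Quinn=3
Event 5 (Quinn +4): Quinn: 3 -> 7. State: Alice=1, Kevin=0, Quinn=7
Event 6 (Alice +4): Alice: 1 -> 5. State: Alice=5, Kevin=0, Quinn=7
Event 7 (Alice -> Kevin, 5): Alice: 5 -> 0, Kevin: 0 -> 5. State: Alice=0, Kevin=5, Quinn=7
Event 8 (Quinn +3): Quinn: 7 -> 10. State: Alice=0, Kevin=5, Quinn=10

Kevin's final count: 5

Answer: 5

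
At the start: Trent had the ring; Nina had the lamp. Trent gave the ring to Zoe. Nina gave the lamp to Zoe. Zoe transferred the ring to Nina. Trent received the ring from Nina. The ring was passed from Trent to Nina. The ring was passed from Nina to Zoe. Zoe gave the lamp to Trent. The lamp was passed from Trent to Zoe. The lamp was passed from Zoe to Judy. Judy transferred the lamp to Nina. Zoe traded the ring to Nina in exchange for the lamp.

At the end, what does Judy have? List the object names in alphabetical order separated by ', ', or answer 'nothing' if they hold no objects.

Tracking all object holders:
Start: ring:Trent, lamp:Nina
Event 1 (give ring: Trent -> Zoe). State: ring:Zoe, lamp:Nina
Event 2 (give lamp: Nina -> Zoe). State: ring:Zoe, lamp:Zoe
Event 3 (give ring: Zoe -> Nina). State: ring:Nina, lamp:Zoe
Event 4 (give ring: Nina -> Trent). State: ring:Trent, lamp:Zoe
Event 5 (give ring: Trent -> Nina). State: ring:Nina, lamp:Zoe
Event 6 (give ring: Nina -> Zoe). State: ring:Zoe, lamp:Zoe
Event 7 (give lamp: Zoe -> Trent). State: ring:Zoe, lamp:Trent
Event 8 (give lamp: Trent -> Zoe). State: ring:Zoe, lamp:Zoe
Event 9 (give lamp: Zoe -> Judy). State: ring:Zoe, lamp:Judy
Event 10 (give lamp: Judy -> Nina). State: ring:Zoe, lamp:Nina
Event 11 (swap ring<->lamp: now ring:Nina, lamp:Zoe). State: ring:Nina, lamp:Zoe

Final state: ring:Nina, lamp:Zoe
Judy holds: (nothing).

Answer: nothing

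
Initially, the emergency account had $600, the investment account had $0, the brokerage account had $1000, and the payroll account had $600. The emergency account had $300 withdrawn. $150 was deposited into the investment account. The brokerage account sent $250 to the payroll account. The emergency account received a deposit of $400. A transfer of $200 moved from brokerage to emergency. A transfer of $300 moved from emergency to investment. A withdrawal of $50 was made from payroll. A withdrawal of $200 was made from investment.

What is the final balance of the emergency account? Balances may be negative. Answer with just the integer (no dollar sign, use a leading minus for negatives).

Tracking account balances step by step:
Start: emergency=600, investment=0, brokerage=1000, payroll=600
Event 1 (withdraw 300 from emergency): emergency: 600 - 300 = 300. Balances: emergency=300, investment=0, brokerage=1000, payroll=600
Event 2 (deposit 150 to investment): investment: 0 + 150 = 150. Balances: emergency=300, investment=150, brokerage=1000, payroll=600
Event 3 (transfer 250 brokerage -> payroll): brokerage: 1000 - 250 = 750, payroll: 600 + 250 = 850. Balances: emergency=300, investment=150, brokerage=750, payroll=850
Event 4 (deposit 400 to emergency): emergency: 300 + 400 = 700. Balances: emergency=700, investment=150, brokerage=750, payroll=850
Event 5 (transfer 200 brokerage -> emergency): brokerage: 750 - 200 = 550, emergency: 700 + 200 = 900. Balances: emergency=900, investment=150, brokerage=550, payroll=850
Event 6 (transfer 300 emergency -> investment): emergency: 900 - 300 = 600, investment: 150 + 300 = 450. Balances: emergency=600, investment=450, brokerage=550, payroll=850
Event 7 (withdraw 50 from payroll): payroll: 850 - 50 = 800. Balances: emergency=600, investment=450, brokerage=550, payroll=800
Event 8 (withdraw 200 from investment): investment: 450 - 200 = 250. Balances: emergency=600, investment=250, brokerage=550, payroll=800

Final balance of emergency: 600

Answer: 600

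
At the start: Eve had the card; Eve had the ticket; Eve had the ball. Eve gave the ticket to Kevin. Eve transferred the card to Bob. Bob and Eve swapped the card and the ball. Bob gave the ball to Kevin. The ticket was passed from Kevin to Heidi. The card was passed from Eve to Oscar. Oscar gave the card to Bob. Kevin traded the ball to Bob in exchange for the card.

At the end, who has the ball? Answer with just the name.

Tracking all object holders:
Start: card:Eve, ticket:Eve, ball:Eve
Event 1 (give ticket: Eve -> Kevin). State: card:Eve, ticket:Kevin, ball:Eve
Event 2 (give card: Eve -> Bob). State: card:Bob, ticket:Kevin, ball:Eve
Event 3 (swap card<->ball: now card:Eve, ball:Bob). State: card:Eve, ticket:Kevin, ball:Bob
Event 4 (give ball: Bob -> Kevin). State: card:Eve, ticket:Kevin, ball:Kevin
Event 5 (give ticket: Kevin -> Heidi). State: card:Eve, ticket:Heidi, ball:Kevin
Event 6 (give card: Eve -> Oscar). State: card:Oscar, ticket:Heidi, ball:Kevin
Event 7 (give card: Oscar -> Bob). State: card:Bob, ticket:Heidi, ball:Kevin
Event 8 (swap ball<->card: now ball:Bob, card:Kevin). State: card:Kevin, ticket:Heidi, ball:Bob

Final state: card:Kevin, ticket:Heidi, ball:Bob
The ball is held by Bob.

Answer: Bob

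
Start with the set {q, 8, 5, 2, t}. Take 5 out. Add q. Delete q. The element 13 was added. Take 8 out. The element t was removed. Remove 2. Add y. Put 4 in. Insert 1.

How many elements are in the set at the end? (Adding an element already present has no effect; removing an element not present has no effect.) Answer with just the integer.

Tracking the set through each operation:
Start: {2, 5, 8, q, t}
Event 1 (remove 5): removed. Set: {2, 8, q, t}
Event 2 (add q): already present, no change. Set: {2, 8, q, t}
Event 3 (remove q): removed. Set: {2, 8, t}
Event 4 (add 13): added. Set: {13, 2, 8, t}
Event 5 (remove 8): removed. Set: {13, 2, t}
Event 6 (remove t): removed. Set: {13, 2}
Event 7 (remove 2): removed. Set: {13}
Event 8 (add y): added. Set: {13, y}
Event 9 (add 4): added. Set: {13, 4, y}
Event 10 (add 1): added. Set: {1, 13, 4, y}

Final set: {1, 13, 4, y} (size 4)

Answer: 4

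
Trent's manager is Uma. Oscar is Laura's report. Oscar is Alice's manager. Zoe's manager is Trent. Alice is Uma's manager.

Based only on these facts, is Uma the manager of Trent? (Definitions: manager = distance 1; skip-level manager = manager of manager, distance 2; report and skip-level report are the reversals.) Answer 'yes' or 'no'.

Answer: yes

Derivation:
Reconstructing the manager chain from the given facts:
  Laura -> Oscar -> Alice -> Uma -> Trent -> Zoe
(each arrow means 'manager of the next')
Positions in the chain (0 = top):
  position of Laura: 0
  position of Oscar: 1
  position of Alice: 2
  position of Uma: 3
  position of Trent: 4
  position of Zoe: 5

Uma is at position 3, Trent is at position 4; signed distance (j - i) = 1.
'manager' requires j - i = 1. Actual distance is 1, so the relation HOLDS.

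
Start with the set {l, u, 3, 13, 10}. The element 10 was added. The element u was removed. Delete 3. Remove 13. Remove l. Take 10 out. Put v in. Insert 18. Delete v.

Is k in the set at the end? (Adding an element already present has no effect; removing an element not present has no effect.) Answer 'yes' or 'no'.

Tracking the set through each operation:
Start: {10, 13, 3, l, u}
Event 1 (add 10): already present, no change. Set: {10, 13, 3, l, u}
Event 2 (remove u): removed. Set: {10, 13, 3, l}
Event 3 (remove 3): removed. Set: {10, 13, l}
Event 4 (remove 13): removed. Set: {10, l}
Event 5 (remove l): removed. Set: {10}
Event 6 (remove 10): removed. Set: {}
Event 7 (add v): added. Set: {v}
Event 8 (add 18): added. Set: {18, v}
Event 9 (remove v): removed. Set: {18}

Final set: {18} (size 1)
k is NOT in the final set.

Answer: no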